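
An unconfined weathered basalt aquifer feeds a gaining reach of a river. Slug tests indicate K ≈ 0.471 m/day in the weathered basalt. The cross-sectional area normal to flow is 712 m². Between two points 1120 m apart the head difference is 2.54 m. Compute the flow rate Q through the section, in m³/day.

0.761

Hydraulic gradient i = Δh / L = 2.54 / 1120 = 0.002268.
Darcy's law: Q = K · A · i = 0.4710 × 712.0 × 0.002268 = 0.7605 m³/day.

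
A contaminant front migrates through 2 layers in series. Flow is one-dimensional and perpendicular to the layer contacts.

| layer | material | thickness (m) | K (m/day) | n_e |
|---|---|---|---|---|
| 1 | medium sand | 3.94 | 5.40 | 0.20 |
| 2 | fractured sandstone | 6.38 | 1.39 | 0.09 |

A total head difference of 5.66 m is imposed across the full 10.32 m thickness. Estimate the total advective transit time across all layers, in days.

1.28

With flow normal to the layers, continuity requires the same specific discharge q through every layer.
Σ(b_i/K_i) = 3.94/5.40 + 6.38/1.39 = 5.320 d.
q = Δh / Σ(b_i/K_i) = 5.66 / 5.320 = 1.064 m/day.
In each layer the seepage velocity is v_i = q/n_i, so the layer transit time is t_i = b_i·n_i / q:
  layer 1 (medium sand): t_1 = 3.94 × 0.20 / 1.064 = 0.7406 d
  layer 2 (fractured sandstone): t_2 = 6.38 × 0.09 / 1.064 = 0.5397 d
Total t = Σ t_i = 1.280 days.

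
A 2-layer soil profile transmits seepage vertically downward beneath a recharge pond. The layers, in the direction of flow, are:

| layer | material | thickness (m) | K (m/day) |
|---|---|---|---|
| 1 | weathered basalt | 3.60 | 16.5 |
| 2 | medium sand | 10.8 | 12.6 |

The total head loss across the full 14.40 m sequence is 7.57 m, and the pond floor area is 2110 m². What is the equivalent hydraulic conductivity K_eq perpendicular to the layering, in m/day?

13.4

Flow is perpendicular to layering, so the layers act in series and the equivalent K is the thickness-weighted harmonic mean.
Total thickness L = 3.60 + 10.8 = 14.40 m.
Σ(b_i/K_i) = 3.60/16.5 + 10.8/12.6 = 1.075 d.
K_eq = L / Σ(b_i/K_i) = 14.40 / 1.075 = 13.39 m/day.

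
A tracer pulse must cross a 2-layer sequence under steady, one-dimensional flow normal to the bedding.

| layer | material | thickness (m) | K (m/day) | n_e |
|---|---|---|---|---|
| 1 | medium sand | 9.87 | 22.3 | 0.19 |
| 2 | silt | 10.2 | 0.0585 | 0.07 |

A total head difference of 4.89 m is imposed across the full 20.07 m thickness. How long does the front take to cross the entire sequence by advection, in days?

92.6

With flow normal to the layers, continuity requires the same specific discharge q through every layer.
Σ(b_i/K_i) = 9.87/22.3 + 10.2/0.0585 = 174.8 d.
q = Δh / Σ(b_i/K_i) = 4.89 / 174.8 = 0.02797 m/day.
In each layer the seepage velocity is v_i = q/n_i, so the layer transit time is t_i = b_i·n_i / q:
  layer 1 (medium sand): t_1 = 9.87 × 0.19 / 0.02797 = 67.04 d
  layer 2 (silt): t_2 = 10.2 × 0.07 / 0.02797 = 25.52 d
Total t = Σ t_i = 92.56 days.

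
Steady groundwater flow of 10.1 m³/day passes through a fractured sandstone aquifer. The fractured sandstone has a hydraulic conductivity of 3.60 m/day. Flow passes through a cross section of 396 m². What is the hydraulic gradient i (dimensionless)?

0.00708

From Q = K·A·i, i = Q / (K·A) = 10.1 / (3.600 × 396.0) = 0.007085.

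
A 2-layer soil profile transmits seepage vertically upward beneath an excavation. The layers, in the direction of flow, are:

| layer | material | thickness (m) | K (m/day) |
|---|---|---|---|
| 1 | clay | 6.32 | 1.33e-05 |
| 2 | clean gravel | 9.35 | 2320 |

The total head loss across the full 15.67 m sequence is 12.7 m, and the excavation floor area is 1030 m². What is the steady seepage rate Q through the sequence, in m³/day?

0.0275

Flow is perpendicular to layering, so the layers act in series and the equivalent K is the thickness-weighted harmonic mean.
Total thickness L = 6.32 + 9.35 = 15.67 m.
Σ(b_i/K_i) = 6.32/1.33e-05 + 9.35/2320 = 4.752e+05 d.
K_eq = L / Σ(b_i/K_i) = 15.67 / 4.752e+05 = 3.298e-05 m/day.
Q = K_eq · A · (Δh/L) = 3.298e-05 × 1030 × (12.7/15.67) = 0.02753 m³/day.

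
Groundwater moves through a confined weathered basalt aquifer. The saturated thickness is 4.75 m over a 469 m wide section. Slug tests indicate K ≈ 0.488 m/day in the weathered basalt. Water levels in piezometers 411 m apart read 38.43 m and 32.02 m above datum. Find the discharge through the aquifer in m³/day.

Cross-sectional area A = 469 × 4.75 = 2228 m².
Hydraulic gradient i = (38.43 − 32.02) / 411 = 6.41 / 411 = 0.01560.
Darcy's law: Q = K · A · i = 0.4880 × 2228 × 0.01560 = 16.96 m³/day.

17.0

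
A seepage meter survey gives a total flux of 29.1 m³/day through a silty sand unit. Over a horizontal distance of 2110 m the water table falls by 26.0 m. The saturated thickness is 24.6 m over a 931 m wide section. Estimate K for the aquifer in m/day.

Cross-sectional area A = 931 × 24.6 = 22903 m².
Hydraulic gradient i = Δh / L = 26.0 / 2110 = 0.01232.
From Q = K·A·i, K = Q / (A·i) = 29.1 / (22903 × 0.01232) = 0.1031 m/day.

0.103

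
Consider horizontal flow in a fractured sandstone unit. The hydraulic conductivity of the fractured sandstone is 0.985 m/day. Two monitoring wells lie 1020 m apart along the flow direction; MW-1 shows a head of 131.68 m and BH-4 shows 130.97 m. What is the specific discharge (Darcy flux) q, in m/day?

Hydraulic gradient i = (131.68 − 130.97) / 1020 = 0.71 / 1020 = 0.0006961.
Specific discharge q = K · i = 0.9850 × 0.0006961 = 0.0006856 m/day.

0.000686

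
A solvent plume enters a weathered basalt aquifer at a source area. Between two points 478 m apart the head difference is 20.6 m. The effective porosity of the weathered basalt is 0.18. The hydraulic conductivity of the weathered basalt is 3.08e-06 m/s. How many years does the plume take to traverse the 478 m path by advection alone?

20.5

Convert K: 3.08e-06 m/s × 86400 = 0.2661 m/day.
Hydraulic gradient i = Δh / L = 20.6 / 478 = 0.04310.
Darcy flux q = K · i = 0.2661 × 0.04310 = 0.01147 m/day.
Seepage velocity v = q / n_e = 0.01147 / 0.18 = 0.06371 m/day.
Travel time t = L / v = 478 / 0.06371 = 7502 days = 20.54 years.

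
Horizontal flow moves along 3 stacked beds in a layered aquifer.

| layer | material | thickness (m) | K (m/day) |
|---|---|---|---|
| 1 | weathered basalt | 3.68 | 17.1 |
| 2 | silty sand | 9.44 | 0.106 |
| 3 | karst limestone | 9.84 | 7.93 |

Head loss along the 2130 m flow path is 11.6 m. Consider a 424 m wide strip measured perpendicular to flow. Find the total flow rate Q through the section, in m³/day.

Flow is parallel to layering, so each bed carries its own Darcy discharge and the transmissivities add.
Σ(K_i·b_i) = 17.1×3.68 + 0.106×9.44 + 7.93×9.84 = 142.0 m²/day.
Hydraulic gradient i = Δh / L = 11.6 / 2130 = 0.005446.
Q = Σ(K_i·b_i) · W · i = 142.0 × 424 × 0.005446 = 327.8 m³/day.

328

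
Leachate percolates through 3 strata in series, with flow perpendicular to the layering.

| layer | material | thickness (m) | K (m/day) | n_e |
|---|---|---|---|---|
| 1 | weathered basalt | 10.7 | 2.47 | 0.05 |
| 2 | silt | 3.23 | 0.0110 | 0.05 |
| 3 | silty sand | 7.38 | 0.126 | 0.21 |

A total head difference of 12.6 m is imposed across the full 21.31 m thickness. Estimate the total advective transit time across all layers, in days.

With flow normal to the layers, continuity requires the same specific discharge q through every layer.
Σ(b_i/K_i) = 10.7/2.47 + 3.23/0.0110 + 7.38/0.126 = 356.5 d.
q = Δh / Σ(b_i/K_i) = 12.6 / 356.5 = 0.03534 m/day.
In each layer the seepage velocity is v_i = q/n_i, so the layer transit time is t_i = b_i·n_i / q:
  layer 1 (weathered basalt): t_1 = 10.7 × 0.05 / 0.03534 = 15.14 d
  layer 2 (silt): t_2 = 3.23 × 0.05 / 0.03534 = 4.570 d
  layer 3 (silty sand): t_3 = 7.38 × 0.21 / 0.03534 = 43.85 d
Total t = Σ t_i = 63.56 days.

63.6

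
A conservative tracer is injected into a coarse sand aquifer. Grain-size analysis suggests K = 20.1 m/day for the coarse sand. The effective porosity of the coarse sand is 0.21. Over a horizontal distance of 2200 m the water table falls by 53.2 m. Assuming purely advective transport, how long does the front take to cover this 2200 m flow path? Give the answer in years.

Hydraulic gradient i = Δh / L = 53.2 / 2200 = 0.02418.
Darcy flux q = K · i = 20.10 × 0.02418 = 0.4861 m/day.
Seepage velocity v = q / n_e = 0.4861 / 0.21 = 2.315 m/day.
Travel time t = L / v = 2200 / 2.315 = 950.5 days = 2.602 years.

2.60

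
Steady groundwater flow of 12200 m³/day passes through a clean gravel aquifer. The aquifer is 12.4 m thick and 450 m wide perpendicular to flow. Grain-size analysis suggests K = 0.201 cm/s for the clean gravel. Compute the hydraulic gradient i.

Convert K: 0.201 cm/s × 864 = 173.7 m/day.
Cross-sectional area A = 450 × 12.4 = 5580 m².
From Q = K·A·i, i = Q / (K·A) = 12200 / (173.7 × 5580) = 0.01259.

0.0126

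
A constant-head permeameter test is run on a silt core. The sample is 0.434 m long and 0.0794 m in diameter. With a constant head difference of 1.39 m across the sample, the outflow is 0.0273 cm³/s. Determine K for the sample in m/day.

Cross-sectional area A = π·(d/2)² = π × (0.0794/2)² = 0.004951 m².
Convert discharge: 0.0273 cm³/s = 2.730e-08 m³/s.
Darcy's law rearranged: K = Q·L / (A·Δh) = 2.730e-08 × 0.434 / (0.004951 × 1.39) = 1.721e-06 m/s = 0.1487 m/day.

0.149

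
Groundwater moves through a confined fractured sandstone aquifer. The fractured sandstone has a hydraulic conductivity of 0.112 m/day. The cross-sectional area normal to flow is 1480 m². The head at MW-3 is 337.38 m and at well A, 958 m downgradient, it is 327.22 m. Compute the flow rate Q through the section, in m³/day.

1.76

Hydraulic gradient i = (337.38 − 327.22) / 958 = 10.16 / 958 = 0.01061.
Darcy's law: Q = K · A · i = 0.1120 × 1480 × 0.01061 = 1.758 m³/day.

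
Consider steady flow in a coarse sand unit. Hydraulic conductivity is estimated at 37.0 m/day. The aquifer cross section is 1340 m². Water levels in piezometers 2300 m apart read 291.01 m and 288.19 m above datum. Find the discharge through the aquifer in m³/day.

60.8

Hydraulic gradient i = (291.01 − 288.19) / 2300 = 2.82 / 2300 = 0.001226.
Darcy's law: Q = K · A · i = 37.00 × 1340 × 0.001226 = 60.79 m³/day.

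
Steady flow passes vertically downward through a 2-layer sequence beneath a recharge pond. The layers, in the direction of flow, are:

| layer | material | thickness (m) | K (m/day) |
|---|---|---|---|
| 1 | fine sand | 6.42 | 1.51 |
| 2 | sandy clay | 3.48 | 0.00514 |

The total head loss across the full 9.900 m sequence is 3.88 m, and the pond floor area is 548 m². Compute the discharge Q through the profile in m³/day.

3.12

Flow is perpendicular to layering, so the layers act in series and the equivalent K is the thickness-weighted harmonic mean.
Total thickness L = 6.42 + 3.48 = 9.900 m.
Σ(b_i/K_i) = 6.42/1.51 + 3.48/0.00514 = 681.3 d.
K_eq = L / Σ(b_i/K_i) = 9.900 / 681.3 = 0.01453 m/day.
Q = K_eq · A · (Δh/L) = 0.01453 × 548 × (3.88/9.900) = 3.121 m³/day.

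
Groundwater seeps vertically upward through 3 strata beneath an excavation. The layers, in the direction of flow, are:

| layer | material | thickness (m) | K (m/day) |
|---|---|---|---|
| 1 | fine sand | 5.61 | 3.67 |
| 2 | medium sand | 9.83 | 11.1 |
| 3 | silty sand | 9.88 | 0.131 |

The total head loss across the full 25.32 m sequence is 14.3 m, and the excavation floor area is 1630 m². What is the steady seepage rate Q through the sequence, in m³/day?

Flow is perpendicular to layering, so the layers act in series and the equivalent K is the thickness-weighted harmonic mean.
Total thickness L = 5.61 + 9.83 + 9.88 = 25.32 m.
Σ(b_i/K_i) = 5.61/3.67 + 9.83/11.1 + 9.88/0.131 = 77.83 d.
K_eq = L / Σ(b_i/K_i) = 25.32 / 77.83 = 0.3253 m/day.
Q = K_eq · A · (Δh/L) = 0.3253 × 1630 × (14.3/25.32) = 299.5 m³/day.

299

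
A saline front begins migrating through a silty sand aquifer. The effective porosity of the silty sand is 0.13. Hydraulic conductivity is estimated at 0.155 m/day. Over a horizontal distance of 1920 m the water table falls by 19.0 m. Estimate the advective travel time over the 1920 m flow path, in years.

Hydraulic gradient i = Δh / L = 19.0 / 1920 = 0.009896.
Darcy flux q = K · i = 0.1550 × 0.009896 = 0.001534 m/day.
Seepage velocity v = q / n_e = 0.001534 / 0.13 = 0.01180 m/day.
Travel time t = L / v = 1920 / 0.01180 = 1.627e+05 days = 445.5 years.

446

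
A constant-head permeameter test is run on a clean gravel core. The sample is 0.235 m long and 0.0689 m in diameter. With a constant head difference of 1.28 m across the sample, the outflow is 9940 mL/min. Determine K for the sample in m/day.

Cross-sectional area A = π·(d/2)² = π × (0.0689/2)² = 0.003728 m².
Convert discharge: 9940 mL/min = 0.0001657 m³/s.
Darcy's law rearranged: K = Q·L / (A·Δh) = 0.0001657 × 0.235 / (0.003728 × 1.28) = 0.008158 m/s = 704.8 m/day.

705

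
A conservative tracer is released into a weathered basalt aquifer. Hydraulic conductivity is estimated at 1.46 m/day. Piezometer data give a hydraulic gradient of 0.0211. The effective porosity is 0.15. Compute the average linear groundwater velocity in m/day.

Hydraulic gradient i = 0.0211.
Darcy flux q = K · i = 1.460 × 0.02110 = 0.03081 m/day.
Seepage velocity v = q / n_e = 0.03081 / 0.15 = 0.2054 m/day.

0.205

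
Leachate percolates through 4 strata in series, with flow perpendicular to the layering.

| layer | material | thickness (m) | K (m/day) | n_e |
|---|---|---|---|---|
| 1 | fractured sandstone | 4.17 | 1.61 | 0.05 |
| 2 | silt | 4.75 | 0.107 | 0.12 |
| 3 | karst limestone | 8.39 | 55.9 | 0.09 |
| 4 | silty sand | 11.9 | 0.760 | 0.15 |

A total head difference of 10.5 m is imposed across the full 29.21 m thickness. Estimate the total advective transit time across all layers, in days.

19.8

With flow normal to the layers, continuity requires the same specific discharge q through every layer.
Σ(b_i/K_i) = 4.17/1.61 + 4.75/0.107 + 8.39/55.9 + 11.9/0.760 = 62.79 d.
q = Δh / Σ(b_i/K_i) = 10.5 / 62.79 = 0.1672 m/day.
In each layer the seepage velocity is v_i = q/n_i, so the layer transit time is t_i = b_i·n_i / q:
  layer 1 (fractured sandstone): t_1 = 4.17 × 0.05 / 0.1672 = 1.247 d
  layer 2 (silt): t_2 = 4.75 × 0.12 / 0.1672 = 3.409 d
  layer 3 (karst limestone): t_3 = 8.39 × 0.09 / 0.1672 = 4.516 d
  layer 4 (silty sand): t_4 = 11.9 × 0.15 / 0.1672 = 10.67 d
Total t = Σ t_i = 19.85 days.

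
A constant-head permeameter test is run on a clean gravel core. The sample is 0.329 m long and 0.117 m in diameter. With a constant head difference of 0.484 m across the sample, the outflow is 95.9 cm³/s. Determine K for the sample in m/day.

524

Cross-sectional area A = π·(d/2)² = π × (0.117/2)² = 0.01075 m².
Convert discharge: 95.9 cm³/s = 9.590e-05 m³/s.
Darcy's law rearranged: K = Q·L / (A·Δh) = 9.590e-05 × 0.329 / (0.01075 × 0.484) = 0.006063 m/s = 523.9 m/day.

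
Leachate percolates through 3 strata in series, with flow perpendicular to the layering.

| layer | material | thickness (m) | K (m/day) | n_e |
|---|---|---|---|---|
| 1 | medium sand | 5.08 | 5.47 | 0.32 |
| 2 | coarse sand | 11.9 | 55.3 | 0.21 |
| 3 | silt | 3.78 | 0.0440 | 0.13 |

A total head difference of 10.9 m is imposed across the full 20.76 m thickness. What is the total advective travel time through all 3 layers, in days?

36.9

With flow normal to the layers, continuity requires the same specific discharge q through every layer.
Σ(b_i/K_i) = 5.08/5.47 + 11.9/55.3 + 3.78/0.0440 = 87.05 d.
q = Δh / Σ(b_i/K_i) = 10.9 / 87.05 = 0.1252 m/day.
In each layer the seepage velocity is v_i = q/n_i, so the layer transit time is t_i = b_i·n_i / q:
  layer 1 (medium sand): t_1 = 5.08 × 0.32 / 0.1252 = 12.98 d
  layer 2 (coarse sand): t_2 = 11.9 × 0.21 / 0.1252 = 19.96 d
  layer 3 (silt): t_3 = 3.78 × 0.13 / 0.1252 = 3.925 d
Total t = Σ t_i = 36.87 days.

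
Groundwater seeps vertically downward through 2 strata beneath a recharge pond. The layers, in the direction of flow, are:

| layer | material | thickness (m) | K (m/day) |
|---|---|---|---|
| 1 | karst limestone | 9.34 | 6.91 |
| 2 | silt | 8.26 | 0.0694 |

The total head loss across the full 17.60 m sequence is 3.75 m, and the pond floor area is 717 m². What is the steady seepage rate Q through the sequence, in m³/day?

Flow is perpendicular to layering, so the layers act in series and the equivalent K is the thickness-weighted harmonic mean.
Total thickness L = 9.34 + 8.26 = 17.60 m.
Σ(b_i/K_i) = 9.34/6.91 + 8.26/0.0694 = 120.4 d.
K_eq = L / Σ(b_i/K_i) = 17.60 / 120.4 = 0.1462 m/day.
Q = K_eq · A · (Δh/L) = 0.1462 × 717 × (3.75/17.60) = 22.34 m³/day.

22.3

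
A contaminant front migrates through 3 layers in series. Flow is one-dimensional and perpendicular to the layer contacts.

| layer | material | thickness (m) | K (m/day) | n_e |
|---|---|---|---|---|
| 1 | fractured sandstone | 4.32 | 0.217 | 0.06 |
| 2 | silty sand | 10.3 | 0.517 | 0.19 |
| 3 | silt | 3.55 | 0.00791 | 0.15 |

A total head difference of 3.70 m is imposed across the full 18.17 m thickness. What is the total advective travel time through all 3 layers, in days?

363

With flow normal to the layers, continuity requires the same specific discharge q through every layer.
Σ(b_i/K_i) = 4.32/0.217 + 10.3/0.517 + 3.55/0.00791 = 488.6 d.
q = Δh / Σ(b_i/K_i) = 3.70 / 488.6 = 0.007572 m/day.
In each layer the seepage velocity is v_i = q/n_i, so the layer transit time is t_i = b_i·n_i / q:
  layer 1 (fractured sandstone): t_1 = 4.32 × 0.06 / 0.007572 = 34.23 d
  layer 2 (silty sand): t_2 = 10.3 × 0.19 / 0.007572 = 258.4 d
  layer 3 (silt): t_3 = 3.55 × 0.15 / 0.007572 = 70.32 d
Total t = Σ t_i = 363.0 days.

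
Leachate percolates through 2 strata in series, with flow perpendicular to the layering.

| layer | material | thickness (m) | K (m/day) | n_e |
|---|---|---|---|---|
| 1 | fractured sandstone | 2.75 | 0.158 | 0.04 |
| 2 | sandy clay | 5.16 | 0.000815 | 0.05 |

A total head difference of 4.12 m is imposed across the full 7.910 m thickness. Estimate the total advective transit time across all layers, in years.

1.55

With flow normal to the layers, continuity requires the same specific discharge q through every layer.
Σ(b_i/K_i) = 2.75/0.158 + 5.16/0.000815 = 6349 d.
q = Δh / Σ(b_i/K_i) = 4.12 / 6349 = 0.0006490 m/day.
In each layer the seepage velocity is v_i = q/n_i, so the layer transit time is t_i = b_i·n_i / q:
  layer 1 (fractured sandstone): t_1 = 2.75 × 0.04 / 0.0006490 = 169.5 d
  layer 2 (sandy clay): t_2 = 5.16 × 0.05 / 0.0006490 = 397.6 d
Total t = Σ t_i = 567.1 days = 1.553 years.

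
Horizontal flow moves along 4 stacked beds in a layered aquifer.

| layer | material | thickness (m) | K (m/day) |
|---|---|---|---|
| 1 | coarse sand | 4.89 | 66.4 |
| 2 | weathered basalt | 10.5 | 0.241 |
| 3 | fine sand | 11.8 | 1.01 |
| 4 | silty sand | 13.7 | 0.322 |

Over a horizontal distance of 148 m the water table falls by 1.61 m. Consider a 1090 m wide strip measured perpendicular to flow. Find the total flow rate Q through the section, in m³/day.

4070

Flow is parallel to layering, so each bed carries its own Darcy discharge and the transmissivities add.
Σ(K_i·b_i) = 66.4×4.89 + 0.241×10.5 + 1.01×11.8 + 0.322×13.7 = 343.6 m²/day.
Hydraulic gradient i = Δh / L = 1.61 / 148 = 0.01088.
Q = Σ(K_i·b_i) · W · i = 343.6 × 1090 × 0.01088 = 4074 m³/day.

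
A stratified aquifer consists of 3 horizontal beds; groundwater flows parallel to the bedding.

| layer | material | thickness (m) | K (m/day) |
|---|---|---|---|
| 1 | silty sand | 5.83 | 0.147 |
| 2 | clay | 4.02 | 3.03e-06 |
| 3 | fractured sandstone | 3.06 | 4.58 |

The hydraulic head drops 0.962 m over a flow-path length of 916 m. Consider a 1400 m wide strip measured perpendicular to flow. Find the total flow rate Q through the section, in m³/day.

21.9

Flow is parallel to layering, so each bed carries its own Darcy discharge and the transmissivities add.
Σ(K_i·b_i) = 0.147×5.83 + 3.03e-06×4.02 + 4.58×3.06 = 14.87 m²/day.
Hydraulic gradient i = Δh / L = 0.962 / 916 = 0.001050.
Q = Σ(K_i·b_i) · W · i = 14.87 × 1400 × 0.001050 = 21.87 m³/day.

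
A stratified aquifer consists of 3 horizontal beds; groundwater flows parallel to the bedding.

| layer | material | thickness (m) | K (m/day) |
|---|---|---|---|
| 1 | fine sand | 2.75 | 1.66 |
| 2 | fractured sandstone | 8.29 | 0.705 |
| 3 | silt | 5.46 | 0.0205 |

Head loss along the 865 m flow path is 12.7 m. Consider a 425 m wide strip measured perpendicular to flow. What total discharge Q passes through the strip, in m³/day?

65.7

Flow is parallel to layering, so each bed carries its own Darcy discharge and the transmissivities add.
Σ(K_i·b_i) = 1.66×2.75 + 0.705×8.29 + 0.0205×5.46 = 10.52 m²/day.
Hydraulic gradient i = Δh / L = 12.7 / 865 = 0.01468.
Q = Σ(K_i·b_i) · W · i = 10.52 × 425 × 0.01468 = 65.65 m³/day.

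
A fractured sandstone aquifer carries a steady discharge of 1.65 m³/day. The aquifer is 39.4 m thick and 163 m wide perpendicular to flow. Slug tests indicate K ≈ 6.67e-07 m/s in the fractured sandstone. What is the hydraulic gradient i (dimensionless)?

Convert K: 6.67e-07 m/s × 86400 = 0.05763 m/day.
Cross-sectional area A = 163 × 39.4 = 6422 m².
From Q = K·A·i, i = Q / (K·A) = 1.65 / (0.05763 × 6422) = 0.004458.

0.00446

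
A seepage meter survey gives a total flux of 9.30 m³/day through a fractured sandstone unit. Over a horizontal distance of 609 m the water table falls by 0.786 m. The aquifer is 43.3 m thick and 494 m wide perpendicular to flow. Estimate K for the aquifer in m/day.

Cross-sectional area A = 494 × 43.3 = 21390 m².
Hydraulic gradient i = Δh / L = 0.786 / 609 = 0.001291.
From Q = K·A·i, K = Q / (A·i) = 9.30 / (21390 × 0.001291) = 0.3369 m/day.

0.337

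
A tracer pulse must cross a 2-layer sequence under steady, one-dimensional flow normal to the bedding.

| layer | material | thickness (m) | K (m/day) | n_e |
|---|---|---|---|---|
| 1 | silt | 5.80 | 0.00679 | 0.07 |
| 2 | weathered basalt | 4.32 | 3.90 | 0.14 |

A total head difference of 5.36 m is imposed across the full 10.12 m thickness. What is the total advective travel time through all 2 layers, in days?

161

With flow normal to the layers, continuity requires the same specific discharge q through every layer.
Σ(b_i/K_i) = 5.80/0.00679 + 4.32/3.90 = 855.3 d.
q = Δh / Σ(b_i/K_i) = 5.36 / 855.3 = 0.006267 m/day.
In each layer the seepage velocity is v_i = q/n_i, so the layer transit time is t_i = b_i·n_i / q:
  layer 1 (silt): t_1 = 5.80 × 0.07 / 0.006267 = 64.79 d
  layer 2 (weathered basalt): t_2 = 4.32 × 0.14 / 0.006267 = 96.51 d
Total t = Σ t_i = 161.3 days.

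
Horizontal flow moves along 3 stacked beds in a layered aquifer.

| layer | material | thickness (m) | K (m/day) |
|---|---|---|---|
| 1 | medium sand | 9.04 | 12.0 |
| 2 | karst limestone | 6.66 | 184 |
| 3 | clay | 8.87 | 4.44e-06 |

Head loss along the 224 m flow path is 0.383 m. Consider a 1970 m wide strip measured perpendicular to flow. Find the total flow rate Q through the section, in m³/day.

4490

Flow is parallel to layering, so each bed carries its own Darcy discharge and the transmissivities add.
Σ(K_i·b_i) = 12.0×9.04 + 184×6.66 + 4.44e-06×8.87 = 1334 m²/day.
Hydraulic gradient i = Δh / L = 0.383 / 224 = 0.001710.
Q = Σ(K_i·b_i) · W · i = 1334 × 1970 × 0.001710 = 4493 m³/day.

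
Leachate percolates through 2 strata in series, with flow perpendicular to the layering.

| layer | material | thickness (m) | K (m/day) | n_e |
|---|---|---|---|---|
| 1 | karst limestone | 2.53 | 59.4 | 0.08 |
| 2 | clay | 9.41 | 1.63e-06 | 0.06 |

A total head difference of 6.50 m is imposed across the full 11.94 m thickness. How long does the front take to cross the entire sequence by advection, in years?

With flow normal to the layers, continuity requires the same specific discharge q through every layer.
Σ(b_i/K_i) = 2.53/59.4 + 9.41/1.63e-06 = 5.773e+06 d.
q = Δh / Σ(b_i/K_i) = 6.50 / 5.773e+06 = 1.126e-06 m/day.
In each layer the seepage velocity is v_i = q/n_i, so the layer transit time is t_i = b_i·n_i / q:
  layer 1 (karst limestone): t_1 = 2.53 × 0.08 / 1.126e-06 = 1.798e+05 d
  layer 2 (clay): t_2 = 9.41 × 0.06 / 1.126e-06 = 5.015e+05 d
Total t = Σ t_i = 6.812e+05 days = 1865 years.

1870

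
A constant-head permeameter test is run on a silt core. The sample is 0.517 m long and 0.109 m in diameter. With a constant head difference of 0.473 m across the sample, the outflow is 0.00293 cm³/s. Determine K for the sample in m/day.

Cross-sectional area A = π·(d/2)² = π × (0.109/2)² = 0.009331 m².
Convert discharge: 0.00293 cm³/s = 2.930e-09 m³/s.
Darcy's law rearranged: K = Q·L / (A·Δh) = 2.930e-09 × 0.517 / (0.009331 × 0.473) = 3.432e-07 m/s = 0.02965 m/day.

0.0297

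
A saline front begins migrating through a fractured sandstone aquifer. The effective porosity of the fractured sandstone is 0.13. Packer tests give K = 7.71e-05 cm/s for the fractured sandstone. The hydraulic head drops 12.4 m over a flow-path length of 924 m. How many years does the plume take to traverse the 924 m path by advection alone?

Convert K: 7.71e-05 cm/s × 864 = 0.06661 m/day.
Hydraulic gradient i = Δh / L = 12.4 / 924 = 0.01342.
Darcy flux q = K · i = 0.06661 × 0.01342 = 0.0008940 m/day.
Seepage velocity v = q / n_e = 0.0008940 / 0.13 = 0.006877 m/day.
Travel time t = L / v = 924 / 0.006877 = 1.344e+05 days = 367.9 years.

368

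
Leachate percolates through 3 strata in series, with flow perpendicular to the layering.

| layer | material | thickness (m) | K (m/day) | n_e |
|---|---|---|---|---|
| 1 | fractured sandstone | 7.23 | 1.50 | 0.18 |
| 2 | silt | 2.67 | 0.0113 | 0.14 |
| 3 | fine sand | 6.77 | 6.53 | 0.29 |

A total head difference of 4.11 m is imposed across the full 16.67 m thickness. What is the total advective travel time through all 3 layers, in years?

0.587

With flow normal to the layers, continuity requires the same specific discharge q through every layer.
Σ(b_i/K_i) = 7.23/1.50 + 2.67/0.0113 + 6.77/6.53 = 242.1 d.
q = Δh / Σ(b_i/K_i) = 4.11 / 242.1 = 0.01697 m/day.
In each layer the seepage velocity is v_i = q/n_i, so the layer transit time is t_i = b_i·n_i / q:
  layer 1 (fractured sandstone): t_1 = 7.23 × 0.18 / 0.01697 = 76.67 d
  layer 2 (silt): t_2 = 2.67 × 0.14 / 0.01697 = 22.02 d
  layer 3 (fine sand): t_3 = 6.77 × 0.29 / 0.01697 = 115.7 d
Total t = Σ t_i = 214.4 days = 0.5869 years.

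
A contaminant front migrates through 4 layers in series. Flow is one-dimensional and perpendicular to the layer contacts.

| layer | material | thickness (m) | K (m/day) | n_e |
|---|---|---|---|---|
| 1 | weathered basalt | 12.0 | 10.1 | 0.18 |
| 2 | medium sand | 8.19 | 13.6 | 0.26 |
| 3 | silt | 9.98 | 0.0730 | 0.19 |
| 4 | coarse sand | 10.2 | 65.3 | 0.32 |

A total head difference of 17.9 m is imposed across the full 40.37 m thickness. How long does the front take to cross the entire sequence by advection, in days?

With flow normal to the layers, continuity requires the same specific discharge q through every layer.
Σ(b_i/K_i) = 12.0/10.1 + 8.19/13.6 + 9.98/0.0730 + 10.2/65.3 = 138.7 d.
q = Δh / Σ(b_i/K_i) = 17.9 / 138.7 = 0.1291 m/day.
In each layer the seepage velocity is v_i = q/n_i, so the layer transit time is t_i = b_i·n_i / q:
  layer 1 (weathered basalt): t_1 = 12.0 × 0.18 / 0.1291 = 16.73 d
  layer 2 (medium sand): t_2 = 8.19 × 0.26 / 0.1291 = 16.49 d
  layer 3 (silt): t_3 = 9.98 × 0.19 / 0.1291 = 14.69 d
  layer 4 (coarse sand): t_4 = 10.2 × 0.32 / 0.1291 = 25.28 d
Total t = Σ t_i = 73.20 days.

73.2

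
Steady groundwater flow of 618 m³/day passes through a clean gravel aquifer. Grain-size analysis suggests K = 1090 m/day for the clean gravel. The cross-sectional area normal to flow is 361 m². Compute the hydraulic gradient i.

0.00157

From Q = K·A·i, i = Q / (K·A) = 618 / (1090 × 361.0) = 0.001571.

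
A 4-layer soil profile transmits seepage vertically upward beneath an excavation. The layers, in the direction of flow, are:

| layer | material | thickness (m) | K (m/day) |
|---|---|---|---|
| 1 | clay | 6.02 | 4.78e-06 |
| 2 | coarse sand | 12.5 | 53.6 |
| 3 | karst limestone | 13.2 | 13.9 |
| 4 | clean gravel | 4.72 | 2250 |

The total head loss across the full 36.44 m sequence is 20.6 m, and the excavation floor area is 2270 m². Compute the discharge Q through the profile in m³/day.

Flow is perpendicular to layering, so the layers act in series and the equivalent K is the thickness-weighted harmonic mean.
Total thickness L = 6.02 + 12.5 + 13.2 + 4.72 = 36.44 m.
Σ(b_i/K_i) = 6.02/4.78e-06 + 12.5/53.6 + 13.2/13.9 + 4.72/2250 = 1.259e+06 d.
K_eq = L / Σ(b_i/K_i) = 36.44 / 1.259e+06 = 2.893e-05 m/day.
Q = K_eq · A · (Δh/L) = 2.893e-05 × 2270 × (20.6/36.44) = 0.03713 m³/day.

0.0371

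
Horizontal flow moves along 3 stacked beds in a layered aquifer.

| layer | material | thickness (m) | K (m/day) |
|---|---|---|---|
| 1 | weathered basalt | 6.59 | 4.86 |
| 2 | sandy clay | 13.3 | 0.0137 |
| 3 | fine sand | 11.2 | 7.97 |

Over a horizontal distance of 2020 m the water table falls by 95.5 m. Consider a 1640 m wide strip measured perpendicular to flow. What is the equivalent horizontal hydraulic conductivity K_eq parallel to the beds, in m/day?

Flow is parallel to layering, so each bed carries its own Darcy discharge and the transmissivities add.
Σ(K_i·b_i) = 4.86×6.59 + 0.0137×13.3 + 7.97×11.2 = 121.5 m²/day.
Total thickness b = 31.09 m, so K_eq = Σ(K_i·b_i)/b = 3.907 m/day.

3.91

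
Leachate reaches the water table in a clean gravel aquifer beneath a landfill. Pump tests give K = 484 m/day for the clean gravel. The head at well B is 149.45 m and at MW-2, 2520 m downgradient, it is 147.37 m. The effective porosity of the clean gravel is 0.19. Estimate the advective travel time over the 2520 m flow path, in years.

3.28

Hydraulic gradient i = (149.45 − 147.37) / 2520 = 2.08 / 2520 = 0.0008254.
Darcy flux q = K · i = 484.0 × 0.0008254 = 0.3995 m/day.
Seepage velocity v = q / n_e = 0.3995 / 0.19 = 2.103 m/day.
Travel time t = L / v = 2520 / 2.103 = 1199 days = 3.281 years.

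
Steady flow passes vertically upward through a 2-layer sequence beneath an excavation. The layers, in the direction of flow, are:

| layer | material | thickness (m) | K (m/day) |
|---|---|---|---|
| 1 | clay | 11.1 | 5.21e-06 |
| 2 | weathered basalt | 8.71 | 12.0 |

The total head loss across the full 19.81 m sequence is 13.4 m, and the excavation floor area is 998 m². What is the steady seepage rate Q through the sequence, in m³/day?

Flow is perpendicular to layering, so the layers act in series and the equivalent K is the thickness-weighted harmonic mean.
Total thickness L = 11.1 + 8.71 = 19.81 m.
Σ(b_i/K_i) = 11.1/5.21e-06 + 8.71/12.0 = 2.131e+06 d.
K_eq = L / Σ(b_i/K_i) = 19.81 / 2.131e+06 = 9.298e-06 m/day.
Q = K_eq · A · (Δh/L) = 9.298e-06 × 998 × (13.4/19.81) = 0.006277 m³/day.

0.00628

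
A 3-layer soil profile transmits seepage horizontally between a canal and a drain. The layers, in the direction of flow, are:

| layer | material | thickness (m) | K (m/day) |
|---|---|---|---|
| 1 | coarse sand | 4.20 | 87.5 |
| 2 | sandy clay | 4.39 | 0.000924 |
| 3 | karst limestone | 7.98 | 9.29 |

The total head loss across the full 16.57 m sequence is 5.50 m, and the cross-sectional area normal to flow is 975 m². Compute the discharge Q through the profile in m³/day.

1.13

Flow is perpendicular to layering, so the layers act in series and the equivalent K is the thickness-weighted harmonic mean.
Total thickness L = 4.20 + 4.39 + 7.98 = 16.57 m.
Σ(b_i/K_i) = 4.20/87.5 + 4.39/0.000924 + 7.98/9.29 = 4752 d.
K_eq = L / Σ(b_i/K_i) = 16.57 / 4752 = 0.003487 m/day.
Q = K_eq · A · (Δh/L) = 0.003487 × 975 × (5.50/16.57) = 1.128 m³/day.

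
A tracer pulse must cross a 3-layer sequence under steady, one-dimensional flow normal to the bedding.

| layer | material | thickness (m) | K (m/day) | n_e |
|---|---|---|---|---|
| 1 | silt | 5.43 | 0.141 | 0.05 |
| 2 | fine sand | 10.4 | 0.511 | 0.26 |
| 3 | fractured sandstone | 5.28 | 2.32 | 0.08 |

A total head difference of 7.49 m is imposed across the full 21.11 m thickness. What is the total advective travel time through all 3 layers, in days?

27.7

With flow normal to the layers, continuity requires the same specific discharge q through every layer.
Σ(b_i/K_i) = 5.43/0.141 + 10.4/0.511 + 5.28/2.32 = 61.14 d.
q = Δh / Σ(b_i/K_i) = 7.49 / 61.14 = 0.1225 m/day.
In each layer the seepage velocity is v_i = q/n_i, so the layer transit time is t_i = b_i·n_i / q:
  layer 1 (silt): t_1 = 5.43 × 0.05 / 0.1225 = 2.216 d
  layer 2 (fine sand): t_2 = 10.4 × 0.26 / 0.1225 = 22.07 d
  layer 3 (fractured sandstone): t_3 = 5.28 × 0.08 / 0.1225 = 3.448 d
Total t = Σ t_i = 27.74 days.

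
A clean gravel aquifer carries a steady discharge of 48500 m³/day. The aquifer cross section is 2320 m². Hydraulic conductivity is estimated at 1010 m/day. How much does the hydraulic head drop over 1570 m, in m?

32.5

From Q = K·A·i, i = Q / (K·A) = 48500 / (1010 × 2320) = 0.02070.
Head loss Δh = i · L = 0.02070 × 1570 = 32.50 m.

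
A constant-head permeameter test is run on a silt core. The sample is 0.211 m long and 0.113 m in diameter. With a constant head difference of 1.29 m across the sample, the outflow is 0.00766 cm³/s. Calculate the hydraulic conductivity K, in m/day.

Cross-sectional area A = π·(d/2)² = π × (0.113/2)² = 0.01003 m².
Convert discharge: 0.00766 cm³/s = 7.660e-09 m³/s.
Darcy's law rearranged: K = Q·L / (A·Δh) = 7.660e-09 × 0.211 / (0.01003 × 1.29) = 1.249e-07 m/s = 0.01079 m/day.

0.0108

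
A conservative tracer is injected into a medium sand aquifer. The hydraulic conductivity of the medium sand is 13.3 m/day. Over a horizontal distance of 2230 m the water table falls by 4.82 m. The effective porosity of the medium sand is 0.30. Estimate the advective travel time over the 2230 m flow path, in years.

Hydraulic gradient i = Δh / L = 4.82 / 2230 = 0.002161.
Darcy flux q = K · i = 13.30 × 0.002161 = 0.02875 m/day.
Seepage velocity v = q / n_e = 0.02875 / 0.30 = 0.09582 m/day.
Travel time t = L / v = 2230 / 0.09582 = 23272 days = 63.72 years.

63.7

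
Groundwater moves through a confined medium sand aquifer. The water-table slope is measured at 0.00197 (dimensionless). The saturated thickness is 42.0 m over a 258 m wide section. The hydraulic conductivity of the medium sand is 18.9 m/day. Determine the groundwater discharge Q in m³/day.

Cross-sectional area A = 258 × 42.0 = 10836 m².
Hydraulic gradient i = 0.00197.
Darcy's law: Q = K · A · i = 18.90 × 10836 × 0.001970 = 403.5 m³/day.

403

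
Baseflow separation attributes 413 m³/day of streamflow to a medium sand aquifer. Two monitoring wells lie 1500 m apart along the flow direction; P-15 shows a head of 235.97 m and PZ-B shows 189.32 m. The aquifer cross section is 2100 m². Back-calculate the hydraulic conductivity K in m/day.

Hydraulic gradient i = (235.97 − 189.32) / 1500 = 46.65 / 1500 = 0.03110.
From Q = K·A·i, K = Q / (A·i) = 413 / (2100 × 0.03110) = 6.324 m/day.

6.32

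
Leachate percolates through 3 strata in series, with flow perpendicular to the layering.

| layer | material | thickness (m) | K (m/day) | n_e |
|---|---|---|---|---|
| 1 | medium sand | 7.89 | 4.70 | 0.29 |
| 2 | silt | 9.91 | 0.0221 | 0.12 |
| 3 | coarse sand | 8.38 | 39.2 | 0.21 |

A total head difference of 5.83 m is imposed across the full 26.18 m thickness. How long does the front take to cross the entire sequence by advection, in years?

With flow normal to the layers, continuity requires the same specific discharge q through every layer.
Σ(b_i/K_i) = 7.89/4.70 + 9.91/0.0221 + 8.38/39.2 = 450.3 d.
q = Δh / Σ(b_i/K_i) = 5.83 / 450.3 = 0.01295 m/day.
In each layer the seepage velocity is v_i = q/n_i, so the layer transit time is t_i = b_i·n_i / q:
  layer 1 (medium sand): t_1 = 7.89 × 0.29 / 0.01295 = 176.7 d
  layer 2 (silt): t_2 = 9.91 × 0.12 / 0.01295 = 91.85 d
  layer 3 (coarse sand): t_3 = 8.38 × 0.21 / 0.01295 = 135.9 d
Total t = Σ t_i = 404.5 days = 1.107 years.

1.11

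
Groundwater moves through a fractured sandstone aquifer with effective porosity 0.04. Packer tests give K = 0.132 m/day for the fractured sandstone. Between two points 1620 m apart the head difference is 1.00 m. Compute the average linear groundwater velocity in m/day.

0.00204

Hydraulic gradient i = Δh / L = 1.00 / 1620 = 0.0006173.
Darcy flux q = K · i = 0.1320 × 0.0006173 = 8.148e-05 m/day.
Seepage velocity v = q / n_e = 8.148e-05 / 0.04 = 0.002037 m/day.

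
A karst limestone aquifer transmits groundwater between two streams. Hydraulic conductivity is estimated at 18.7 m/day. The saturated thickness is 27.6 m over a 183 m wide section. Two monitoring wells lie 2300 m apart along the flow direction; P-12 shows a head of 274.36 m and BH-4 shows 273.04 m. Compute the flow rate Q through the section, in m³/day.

Cross-sectional area A = 183 × 27.6 = 5051 m².
Hydraulic gradient i = (274.36 − 273.04) / 2300 = 1.32 / 2300 = 0.0005739.
Darcy's law: Q = K · A · i = 18.70 × 5051 × 0.0005739 = 54.21 m³/day.

54.2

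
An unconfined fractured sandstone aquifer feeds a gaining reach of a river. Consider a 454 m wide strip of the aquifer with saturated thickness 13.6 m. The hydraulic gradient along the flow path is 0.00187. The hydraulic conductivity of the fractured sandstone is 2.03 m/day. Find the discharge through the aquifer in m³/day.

23.4

Cross-sectional area A = 454 × 13.6 = 6174 m².
Hydraulic gradient i = 0.00187.
Darcy's law: Q = K · A · i = 2.030 × 6174 × 0.001870 = 23.44 m³/day.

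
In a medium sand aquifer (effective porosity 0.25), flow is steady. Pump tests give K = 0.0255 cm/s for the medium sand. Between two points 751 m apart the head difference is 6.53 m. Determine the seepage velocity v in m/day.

0.766

Convert K: 0.0255 cm/s × 864 = 22.03 m/day.
Hydraulic gradient i = Δh / L = 6.53 / 751 = 0.008695.
Darcy flux q = K · i = 22.03 × 0.008695 = 0.1916 m/day.
Seepage velocity v = q / n_e = 0.1916 / 0.25 = 0.7663 m/day.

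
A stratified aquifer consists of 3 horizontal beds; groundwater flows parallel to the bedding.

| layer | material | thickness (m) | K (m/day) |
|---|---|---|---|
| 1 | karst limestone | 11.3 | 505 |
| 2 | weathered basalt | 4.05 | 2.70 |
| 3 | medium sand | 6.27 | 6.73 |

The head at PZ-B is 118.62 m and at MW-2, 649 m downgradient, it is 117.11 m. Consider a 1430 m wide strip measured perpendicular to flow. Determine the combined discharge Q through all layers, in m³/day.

19200

Flow is parallel to layering, so each bed carries its own Darcy discharge and the transmissivities add.
Σ(K_i·b_i) = 505×11.3 + 2.70×4.05 + 6.73×6.27 = 5760 m²/day.
Hydraulic gradient i = (118.62 − 117.11) / 649 = 1.51 / 649 = 0.002327.
Q = Σ(K_i·b_i) · W · i = 5760 × 1430 × 0.002327 = 19163 m³/day.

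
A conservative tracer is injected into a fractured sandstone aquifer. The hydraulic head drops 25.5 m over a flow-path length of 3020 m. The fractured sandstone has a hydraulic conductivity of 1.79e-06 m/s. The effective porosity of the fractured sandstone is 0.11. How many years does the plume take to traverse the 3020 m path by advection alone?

696

Convert K: 1.79e-06 m/s × 86400 = 0.1547 m/day.
Hydraulic gradient i = Δh / L = 25.5 / 3020 = 0.008444.
Darcy flux q = K · i = 0.1547 × 0.008444 = 0.001306 m/day.
Seepage velocity v = q / n_e = 0.001306 / 0.11 = 0.01187 m/day.
Travel time t = L / v = 3020 / 0.01187 = 2.544e+05 days = 696.5 years.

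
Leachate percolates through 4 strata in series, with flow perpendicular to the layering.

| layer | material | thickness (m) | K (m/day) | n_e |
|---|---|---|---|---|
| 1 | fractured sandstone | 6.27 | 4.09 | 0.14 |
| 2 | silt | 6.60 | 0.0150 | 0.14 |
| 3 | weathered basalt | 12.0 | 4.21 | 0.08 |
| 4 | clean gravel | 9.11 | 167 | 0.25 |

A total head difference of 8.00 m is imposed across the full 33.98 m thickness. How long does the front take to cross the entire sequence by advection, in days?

With flow normal to the layers, continuity requires the same specific discharge q through every layer.
Σ(b_i/K_i) = 6.27/4.09 + 6.60/0.0150 + 12.0/4.21 + 9.11/167 = 444.4 d.
q = Δh / Σ(b_i/K_i) = 8.00 / 444.4 = 0.01800 m/day.
In each layer the seepage velocity is v_i = q/n_i, so the layer transit time is t_i = b_i·n_i / q:
  layer 1 (fractured sandstone): t_1 = 6.27 × 0.14 / 0.01800 = 48.77 d
  layer 2 (silt): t_2 = 6.60 × 0.14 / 0.01800 = 51.33 d
  layer 3 (weathered basalt): t_3 = 12.0 × 0.08 / 0.01800 = 53.33 d
  layer 4 (clean gravel): t_4 = 9.11 × 0.25 / 0.01800 = 126.5 d
Total t = Σ t_i = 280.0 days.

280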